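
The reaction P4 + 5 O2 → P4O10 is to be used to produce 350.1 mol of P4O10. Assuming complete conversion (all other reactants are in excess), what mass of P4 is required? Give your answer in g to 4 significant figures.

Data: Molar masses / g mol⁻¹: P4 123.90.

n(P4O10) = 350.1 mol
n(P4) = (1/1) × 350.1 = 350.1 mol
mass = 350.1 × 123.90 = 43380 g

43380 g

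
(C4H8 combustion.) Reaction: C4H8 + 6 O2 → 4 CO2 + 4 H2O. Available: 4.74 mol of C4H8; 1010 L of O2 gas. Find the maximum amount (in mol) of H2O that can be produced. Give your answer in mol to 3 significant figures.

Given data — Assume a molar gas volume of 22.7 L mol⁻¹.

n(C4H8) = 4.740 mol
n(O2) = 1010 / 22.7 = 44.49 mol
n/ν for C4H8 = 4.740/1 = 4.740
n/ν for O2 = 44.49/6 = 7.415
Smallest n/ν is C4H8 → limiting reagent.
n(H2O) = (4/1) × 4.740 = 18.96 mol

19.0 mol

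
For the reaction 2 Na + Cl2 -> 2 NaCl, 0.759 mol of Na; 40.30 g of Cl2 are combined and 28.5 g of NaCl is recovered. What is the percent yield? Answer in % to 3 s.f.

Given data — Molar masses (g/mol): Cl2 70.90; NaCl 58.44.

64.3 %

n(Na) = 0.7590 mol
n(Cl2) = 40.30 / 70.90 = 0.5684 mol
n/ν for Na = 0.7590/2 = 0.3795
n/ν for Cl2 = 0.5684/1 = 0.5684
Smallest n/ν is Na → limiting reagent.
theoretical n(NaCl) = (2/2) × 0.7590 = 0.7590 mol → 44.36 g
% yield = 28.5 / 44.36 × 100 = 64.25 %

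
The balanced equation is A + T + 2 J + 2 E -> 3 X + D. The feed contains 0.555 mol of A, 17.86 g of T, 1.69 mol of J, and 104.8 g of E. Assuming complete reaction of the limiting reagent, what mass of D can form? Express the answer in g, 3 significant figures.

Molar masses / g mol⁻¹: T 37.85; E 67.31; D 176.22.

n(A) = 0.5550 mol
n(T) = 17.86 / 37.85 = 0.4719 mol
n(J) = 1.690 mol
n(E) = 104.8 / 67.31 = 1.557 mol
n/ν for A = 0.5550/1 = 0.5550
n/ν for T = 0.4719/1 = 0.4719
n/ν for J = 1.690/2 = 0.8450
n/ν for E = 1.557/2 = 0.7785
Smallest n/ν is T → limiting reagent.
n(D) = (1/1) × 0.4719 = 0.4719 mol
mass = 0.4719 × 176.22 = 83.16 g

83.2 g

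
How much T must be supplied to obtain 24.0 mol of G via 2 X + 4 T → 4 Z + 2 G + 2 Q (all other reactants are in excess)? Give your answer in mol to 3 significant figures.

n(G) = 24.00 mol
n(T) = (4/2) × 24.00 = 48.00 mol

48.0 mol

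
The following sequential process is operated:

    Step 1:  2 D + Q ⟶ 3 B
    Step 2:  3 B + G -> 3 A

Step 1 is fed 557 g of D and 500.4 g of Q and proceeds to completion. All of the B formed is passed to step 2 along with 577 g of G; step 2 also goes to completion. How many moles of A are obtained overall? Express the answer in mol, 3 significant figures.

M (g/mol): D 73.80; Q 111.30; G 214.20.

Step 1:
n(D) = 557.0 / 73.80 = 7.547 mol
n(Q) = 500.4 / 111.30 = 4.496 mol
n/ν → D: 3.774, Q: 4.496; D is limiting.
n(B) produced = (3/2) × 7.547 = 11.32 mol
Step 2:
n(B) available = 11.32 mol
n(G) = 577.0 / 214.20 = 2.694 mol
n/ν → B: 3.773, G: 2.694; G is limiting.
n(A) = (3/1) × 2.694 = 8.082 mol

8.08 mol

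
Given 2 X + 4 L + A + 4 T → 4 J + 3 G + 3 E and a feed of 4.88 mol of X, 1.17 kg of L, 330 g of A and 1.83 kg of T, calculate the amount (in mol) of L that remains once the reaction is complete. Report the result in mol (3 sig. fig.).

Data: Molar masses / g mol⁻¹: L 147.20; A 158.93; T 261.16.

0.941 mol

n(X) = 4.880 mol
n(L) = 1.170×1000 / 147.20 = 7.948 mol
n(A) = 330.0 / 158.93 = 2.076 mol
n(T) = 1.830×1000 / 261.16 = 7.007 mol
n/ν for X = 4.880/2 = 2.440
n/ν for L = 7.948/4 = 1.987
n/ν for A = 2.076/1 = 2.076
n/ν for T = 7.007/4 = 1.752
Smallest n/ν is T → limiting reagent.
L consumed = (4/4) × 7.007 = 7.007 mol
L remaining = 7.948 − 7.007 = 0.9410 mol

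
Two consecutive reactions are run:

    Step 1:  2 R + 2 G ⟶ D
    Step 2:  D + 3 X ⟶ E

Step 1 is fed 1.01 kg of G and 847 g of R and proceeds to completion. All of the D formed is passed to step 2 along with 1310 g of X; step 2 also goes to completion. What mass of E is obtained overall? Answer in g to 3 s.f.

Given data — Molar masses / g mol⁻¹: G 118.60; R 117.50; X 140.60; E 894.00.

2780 g

Step 1:
n(G) = 1.010×1000 / 118.60 = 8.516 mol
n(R) = 847.0 / 117.50 = 7.209 mol
n/ν for G = 8.516/2 = 4.258
n/ν for R = 7.209/2 = 3.605
Smallest n/ν is R → limiting reagent.
n(D) produced = (1/2) × 7.209 = 3.605 mol
Step 2:
n(D) available = 3.605 mol
n(X) = 1310 / 140.60 = 9.317 mol
n/ν for D = 3.605/1 = 3.605
n/ν for X = 9.317/3 = 3.106
Smallest n/ν is X → limiting reagent.
n(E) = (1/3) × 9.317 = 3.106 mol
mass = 3.106 × 894.00 = 2777 g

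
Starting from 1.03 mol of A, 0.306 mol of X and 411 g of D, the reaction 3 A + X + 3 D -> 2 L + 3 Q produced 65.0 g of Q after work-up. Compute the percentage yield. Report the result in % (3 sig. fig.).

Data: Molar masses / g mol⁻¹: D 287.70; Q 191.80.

36.9 %

n(A) = 1.030 mol
n(X) = 0.3060 mol
n(D) = 411.0 / 287.70 = 1.429 mol
n/ν → A: 0.3433, X: 0.3060, D: 0.4763; X is limiting.
theoretical n(Q) = (3/1) × 0.3060 = 0.9180 mol → 176.1 g
% yield = 65.0 / 176.1 × 100 = 36.91 %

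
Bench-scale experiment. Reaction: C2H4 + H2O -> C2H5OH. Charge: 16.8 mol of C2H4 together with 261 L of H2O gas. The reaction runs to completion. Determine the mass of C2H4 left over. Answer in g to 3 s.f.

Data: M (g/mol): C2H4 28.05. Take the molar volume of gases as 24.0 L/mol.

166 g

n(C2H4) = 16.80 mol
n(H2O) = 261.0 / 24.0 = 10.88 mol
n/ν → C2H4: 16.80, H2O: 10.88; H2O is limiting.
C2H4 consumed = (1/1) × 10.88 = 10.88 mol
C2H4 remaining = 16.80 − 10.88 = 5.920 mol
mass = 5.920 × 28.05 = 166.1 g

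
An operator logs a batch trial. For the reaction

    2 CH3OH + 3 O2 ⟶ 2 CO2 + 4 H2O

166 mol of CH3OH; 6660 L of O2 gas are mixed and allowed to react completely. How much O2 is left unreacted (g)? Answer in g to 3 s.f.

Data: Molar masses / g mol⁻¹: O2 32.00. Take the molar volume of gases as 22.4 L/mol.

n(CH3OH) = 166.0 mol
n(O2) = 6660 / 22.4 = 297.3 mol
n/ν for CH3OH = 166.0/2 = 83.00
n/ν for O2 = 297.3/3 = 99.10
Smallest n/ν is CH3OH → limiting reagent.
O2 consumed = (3/2) × 166.0 = 249.0 mol
O2 remaining = 297.3 − 249.0 = 48.30 mol
mass = 48.30 × 32.00 = 1546 g

1550 g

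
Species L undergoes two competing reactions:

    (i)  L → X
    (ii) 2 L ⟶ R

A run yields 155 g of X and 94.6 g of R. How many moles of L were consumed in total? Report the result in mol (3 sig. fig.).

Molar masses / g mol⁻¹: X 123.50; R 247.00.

n(X) = 155 / 123.50 = 1.255 mol
n(R) = 94.6 / 247.00 = 0.3830 mol
n(L) via (i) = (1/1)×1.255 = 1.255 mol
n(L) via (ii) = (2/1)×0.3830 = 0.7660 mol
total n(L) = 1.255 + 0.7660 = 2.021 mol

2.02 mol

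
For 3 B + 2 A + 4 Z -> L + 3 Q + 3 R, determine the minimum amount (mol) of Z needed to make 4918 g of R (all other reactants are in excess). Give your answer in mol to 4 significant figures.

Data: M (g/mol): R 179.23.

36.59 mol

n(R) = 4918 / 179.23 = 27.44 mol
n(Z) = (4/3) × 27.44 = 36.59 mol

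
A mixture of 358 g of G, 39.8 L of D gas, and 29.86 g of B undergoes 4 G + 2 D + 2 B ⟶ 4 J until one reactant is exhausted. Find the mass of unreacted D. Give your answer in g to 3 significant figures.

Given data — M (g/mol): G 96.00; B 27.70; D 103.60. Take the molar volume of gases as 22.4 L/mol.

72.4 g

n(G) = 358.0 / 96.00 = 3.729 mol
n(D) = 39.80 / 22.4 = 1.777 mol
n(B) = 29.86 / 27.70 = 1.078 mol
n/ν for G = 3.729/4 = 0.9323
n/ν for D = 1.777/2 = 0.8885
n/ν for B = 1.078/2 = 0.5390
Smallest n/ν is B → limiting reagent.
D consumed = (2/2) × 1.078 = 1.078 mol
D remaining = 1.777 − 1.078 = 0.6990 mol
mass = 0.6990 × 103.60 = 72.42 g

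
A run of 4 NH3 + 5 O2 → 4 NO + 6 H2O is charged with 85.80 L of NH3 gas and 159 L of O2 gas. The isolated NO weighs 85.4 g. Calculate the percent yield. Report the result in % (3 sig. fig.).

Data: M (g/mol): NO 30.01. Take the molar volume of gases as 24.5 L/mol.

n(NH3) = 85.80 / 24.5 = 3.502 mol
n(O2) = 159.0 / 24.5 = 6.490 mol
n/ν for NH3 = 3.502/4 = 0.8755
n/ν for O2 = 6.490/5 = 1.298
Smallest n/ν is NH3 → limiting reagent.
theoretical n(NO) = (4/4) × 3.502 = 3.502 mol → 105.1 g
% yield = 85.4 / 105.1 × 100 = 81.26 %

81.3 %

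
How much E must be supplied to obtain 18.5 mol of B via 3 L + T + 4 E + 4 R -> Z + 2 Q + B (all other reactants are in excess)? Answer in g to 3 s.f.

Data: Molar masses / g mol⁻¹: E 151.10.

11200 g

n(B) = 18.50 mol
n(E) = (4/1) × 18.50 = 74.00 mol
mass = 74.00 × 151.10 = 11180 g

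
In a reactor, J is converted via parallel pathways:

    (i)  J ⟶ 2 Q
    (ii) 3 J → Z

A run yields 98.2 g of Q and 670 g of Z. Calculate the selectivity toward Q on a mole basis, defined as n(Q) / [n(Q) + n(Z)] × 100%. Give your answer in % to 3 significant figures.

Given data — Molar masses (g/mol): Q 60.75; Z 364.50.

n(Q) = 98.2 / 60.75 = 1.616 mol
n(Z) = 670 / 364.50 = 1.838 mol
selectivity = 1.616/(1.616+1.838) × 100 = 46.79 %

46.8 %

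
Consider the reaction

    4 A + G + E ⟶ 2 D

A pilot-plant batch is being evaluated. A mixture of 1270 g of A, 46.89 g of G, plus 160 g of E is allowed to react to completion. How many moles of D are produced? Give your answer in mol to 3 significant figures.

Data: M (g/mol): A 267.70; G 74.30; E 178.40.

n(A) = 1270 / 267.70 = 4.744 mol
n(G) = 46.89 / 74.30 = 0.6311 mol
n(E) = 160.0 / 178.40 = 0.8969 mol
n/ν for A = 4.744/4 = 1.186
n/ν for G = 0.6311/1 = 0.6311
n/ν for E = 0.8969/1 = 0.8969
Smallest n/ν is G → limiting reagent.
n(D) = (2/1) × 0.6311 = 1.262 mol

1.26 mol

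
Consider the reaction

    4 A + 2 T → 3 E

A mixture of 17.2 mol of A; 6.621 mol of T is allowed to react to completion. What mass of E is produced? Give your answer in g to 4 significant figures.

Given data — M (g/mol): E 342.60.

3403 g

n(A) = 17.20 mol
n(T) = 6.621 mol
n/ν for A = 17.20/4 = 4.300
n/ν for T = 6.621/2 = 3.311
Smallest n/ν is T → limiting reagent.
n(E) = (3/2) × 6.621 = 9.932 mol
mass = 9.932 × 342.60 = 3403 g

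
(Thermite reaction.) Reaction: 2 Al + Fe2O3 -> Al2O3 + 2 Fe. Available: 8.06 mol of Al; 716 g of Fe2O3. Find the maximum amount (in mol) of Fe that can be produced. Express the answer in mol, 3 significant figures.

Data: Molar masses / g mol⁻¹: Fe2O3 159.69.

n(Al) = 8.060 mol
n(Fe2O3) = 716.0 / 159.69 = 4.484 mol
n/ν → Al: 4.030, Fe2O3: 4.484; Al is limiting.
n(Fe) = (2/2) × 8.060 = 8.060 mol

8.06 mol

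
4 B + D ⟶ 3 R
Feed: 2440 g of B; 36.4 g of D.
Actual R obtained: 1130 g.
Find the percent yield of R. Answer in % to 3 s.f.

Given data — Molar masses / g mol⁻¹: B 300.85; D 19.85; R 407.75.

50.4 %

n(B) = 2440 / 300.85 = 8.110 mol
n(D) = 36.40 / 19.85 = 1.834 mol
n/ν → B: 2.028, D: 1.834; D is limiting.
theoretical n(R) = (3/1) × 1.834 = 5.502 mol → 2243 g
% yield = 1130 / 2243 × 100 = 50.38 %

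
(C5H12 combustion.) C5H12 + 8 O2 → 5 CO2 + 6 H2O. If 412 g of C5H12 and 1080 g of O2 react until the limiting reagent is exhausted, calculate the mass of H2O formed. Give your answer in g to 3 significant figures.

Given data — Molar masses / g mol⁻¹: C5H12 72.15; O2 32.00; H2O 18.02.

n(C5H12) = 412.0 / 72.15 = 5.710 mol
n(O2) = 1080 / 32.00 = 33.75 mol
n/ν for C5H12 = 5.710/1 = 5.710
n/ν for O2 = 33.75/8 = 4.219
Smallest n/ν is O2 → limiting reagent.
n(H2O) = (6/8) × 33.75 = 25.31 mol
mass = 25.31 × 18.02 = 456.1 g

456 g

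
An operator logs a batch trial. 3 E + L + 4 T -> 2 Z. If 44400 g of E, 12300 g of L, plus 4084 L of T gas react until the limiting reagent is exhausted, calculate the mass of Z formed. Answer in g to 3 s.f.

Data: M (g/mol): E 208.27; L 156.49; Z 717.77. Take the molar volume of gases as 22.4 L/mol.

65400 g

n(E) = 44400 / 208.27 = 213.2 mol
n(L) = 12300 / 156.49 = 78.60 mol
n(T) = 4084 / 22.4 = 182.3 mol
n/ν for E = 213.2/3 = 71.07
n/ν for L = 78.60/1 = 78.60
n/ν for T = 182.3/4 = 45.58
Smallest n/ν is T → limiting reagent.
n(Z) = (2/4) × 182.3 = 91.15 mol
mass = 91.15 × 717.77 = 65420 g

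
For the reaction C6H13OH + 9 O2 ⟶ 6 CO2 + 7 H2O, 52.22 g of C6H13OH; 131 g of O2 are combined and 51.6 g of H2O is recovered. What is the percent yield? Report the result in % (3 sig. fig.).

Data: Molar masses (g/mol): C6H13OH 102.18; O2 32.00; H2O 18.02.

89.9 %

n(C6H13OH) = 52.22 / 102.18 = 0.5111 mol
n(O2) = 131.0 / 32.00 = 4.094 mol
n/ν for C6H13OH = 0.5111/1 = 0.5111
n/ν for O2 = 4.094/9 = 0.4549
Smallest n/ν is O2 → limiting reagent.
theoretical n(H2O) = (7/9) × 4.094 = 3.184 mol → 57.38 g
% yield = 51.6 / 57.38 × 100 = 89.93 %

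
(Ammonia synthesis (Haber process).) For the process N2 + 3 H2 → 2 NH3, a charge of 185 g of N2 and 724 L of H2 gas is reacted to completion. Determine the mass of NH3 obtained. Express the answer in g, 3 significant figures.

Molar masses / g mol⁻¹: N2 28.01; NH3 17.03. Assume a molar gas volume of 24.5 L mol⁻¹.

225 g

n(N2) = 185.0 / 28.01 = 6.605 mol
n(H2) = 724.0 / 24.5 = 29.55 mol
n/ν for N2 = 6.605/1 = 6.605
n/ν for H2 = 29.55/3 = 9.850
Smallest n/ν is N2 → limiting reagent.
n(NH3) = (2/1) × 6.605 = 13.21 mol
mass = 13.21 × 17.03 = 225.0 g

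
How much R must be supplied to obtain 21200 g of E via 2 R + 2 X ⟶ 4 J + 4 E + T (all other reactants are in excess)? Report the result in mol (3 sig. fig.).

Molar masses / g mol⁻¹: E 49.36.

215 mol

n(E) = 21200 / 49.36 = 429.5 mol
n(R) = (2/4) × 429.5 = 214.8 mol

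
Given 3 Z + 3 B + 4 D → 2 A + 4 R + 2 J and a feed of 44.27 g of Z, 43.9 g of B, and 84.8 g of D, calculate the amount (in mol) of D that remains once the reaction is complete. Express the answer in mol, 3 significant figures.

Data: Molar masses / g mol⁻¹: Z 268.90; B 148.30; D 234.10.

n(Z) = 44.27 / 268.90 = 0.1646 mol
n(B) = 43.90 / 148.30 = 0.2960 mol
n(D) = 84.80 / 234.10 = 0.3622 mol
n/ν for Z = 0.1646/3 = 0.05487
n/ν for B = 0.2960/3 = 0.09867
n/ν for D = 0.3622/4 = 0.09055
Smallest n/ν is Z → limiting reagent.
D consumed = (4/3) × 0.1646 = 0.2195 mol
D remaining = 0.3622 − 0.2195 = 0.1427 mol

0.143 mol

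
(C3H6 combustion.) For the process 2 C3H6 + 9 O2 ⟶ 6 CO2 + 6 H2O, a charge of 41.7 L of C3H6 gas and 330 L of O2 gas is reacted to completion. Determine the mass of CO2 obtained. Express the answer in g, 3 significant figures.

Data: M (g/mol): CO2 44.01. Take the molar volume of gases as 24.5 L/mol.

225 g

n(C3H6) = 41.70 / 24.5 = 1.702 mol
n(O2) = 330.0 / 24.5 = 13.47 mol
n/ν for C3H6 = 1.702/2 = 0.8510
n/ν for O2 = 13.47/9 = 1.497
Smallest n/ν is C3H6 → limiting reagent.
n(CO2) = (6/2) × 1.702 = 5.106 mol
mass = 5.106 × 44.01 = 224.7 g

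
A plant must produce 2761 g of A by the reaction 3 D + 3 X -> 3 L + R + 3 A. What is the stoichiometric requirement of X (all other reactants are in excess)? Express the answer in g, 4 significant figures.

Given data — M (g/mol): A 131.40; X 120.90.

n(A) = 2761 / 131.40 = 21.01 mol
n(X) = (3/3) × 21.01 = 21.01 mol
mass = 21.01 × 120.90 = 2540 g

2540 g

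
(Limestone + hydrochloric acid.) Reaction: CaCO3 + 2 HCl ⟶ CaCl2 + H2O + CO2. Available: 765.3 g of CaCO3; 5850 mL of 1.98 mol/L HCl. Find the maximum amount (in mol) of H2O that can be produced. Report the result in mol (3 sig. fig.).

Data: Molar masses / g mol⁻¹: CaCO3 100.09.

n(CaCO3) = 765.3 / 100.09 = 7.646 mol
n(HCl) = 1.98 × 5850/1000 = 11.58 mol
n/ν → CaCO3: 7.646, HCl: 5.790; HCl is limiting.
n(H2O) = (1/2) × 11.58 = 5.790 mol

5.79 mol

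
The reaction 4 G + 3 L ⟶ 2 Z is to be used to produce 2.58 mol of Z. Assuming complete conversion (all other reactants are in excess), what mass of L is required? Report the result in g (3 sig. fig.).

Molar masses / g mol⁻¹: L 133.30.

516 g

n(Z) = 2.580 mol
n(L) = (3/2) × 2.580 = 3.870 mol
mass = 3.870 × 133.30 = 515.9 g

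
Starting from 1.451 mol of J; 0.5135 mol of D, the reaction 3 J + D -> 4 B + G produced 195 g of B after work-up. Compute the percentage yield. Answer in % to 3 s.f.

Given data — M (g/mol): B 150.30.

67.1 %

n(J) = 1.451 mol
n(D) = 0.5135 mol
n/ν → J: 0.4837, D: 0.5135; J is limiting.
theoretical n(B) = (4/3) × 1.451 = 1.935 mol → 290.8 g
% yield = 195 / 290.8 × 100 = 67.06 %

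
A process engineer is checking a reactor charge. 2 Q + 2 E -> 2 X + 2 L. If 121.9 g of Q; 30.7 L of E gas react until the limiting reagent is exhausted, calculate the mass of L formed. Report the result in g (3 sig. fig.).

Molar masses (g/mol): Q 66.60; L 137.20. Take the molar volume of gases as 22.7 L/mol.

n(Q) = 121.9 / 66.60 = 1.830 mol
n(E) = 30.70 / 22.7 = 1.352 mol
n/ν → Q: 0.9150, E: 0.6760; E is limiting.
n(L) = (2/2) × 1.352 = 1.352 mol
mass = 1.352 × 137.20 = 185.5 g

186 g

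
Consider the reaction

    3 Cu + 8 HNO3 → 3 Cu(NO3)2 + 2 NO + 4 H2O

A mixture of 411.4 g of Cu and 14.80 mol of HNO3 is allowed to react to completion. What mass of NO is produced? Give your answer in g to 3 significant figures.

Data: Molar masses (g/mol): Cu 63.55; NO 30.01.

n(Cu) = 411.4 / 63.55 = 6.474 mol
n(HNO3) = 14.80 mol
n/ν for Cu = 6.474/3 = 2.158
n/ν for HNO3 = 14.80/8 = 1.850
Smallest n/ν is HNO3 → limiting reagent.
n(NO) = (2/8) × 14.80 = 3.700 mol
mass = 3.700 × 30.01 = 111.0 g

111 g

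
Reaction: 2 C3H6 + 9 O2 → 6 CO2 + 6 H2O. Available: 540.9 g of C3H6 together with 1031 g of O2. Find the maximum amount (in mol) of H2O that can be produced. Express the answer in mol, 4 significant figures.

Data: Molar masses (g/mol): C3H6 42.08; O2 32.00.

21.48 mol

n(C3H6) = 540.9 / 42.08 = 12.85 mol
n(O2) = 1031 / 32.00 = 32.22 mol
n/ν → C3H6: 6.425, O2: 3.580; O2 is limiting.
n(H2O) = (6/9) × 32.22 = 21.48 mol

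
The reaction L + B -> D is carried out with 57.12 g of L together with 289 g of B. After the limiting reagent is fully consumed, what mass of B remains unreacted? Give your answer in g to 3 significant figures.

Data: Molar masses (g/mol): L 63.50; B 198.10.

n(L) = 57.12 / 63.50 = 0.8995 mol
n(B) = 289.0 / 198.10 = 1.459 mol
n/ν for L = 0.8995/1 = 0.8995
n/ν for B = 1.459/1 = 1.459
Smallest n/ν is L → limiting reagent.
B consumed = (1/1) × 0.8995 = 0.8995 mol
B remaining = 1.459 − 0.8995 = 0.5595 mol
mass = 0.5595 × 198.10 = 110.8 g

111 g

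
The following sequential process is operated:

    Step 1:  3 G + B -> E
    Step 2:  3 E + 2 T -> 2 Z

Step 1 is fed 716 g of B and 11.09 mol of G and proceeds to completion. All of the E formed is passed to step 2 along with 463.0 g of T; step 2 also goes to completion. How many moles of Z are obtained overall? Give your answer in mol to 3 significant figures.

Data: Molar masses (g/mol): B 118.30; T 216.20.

2.14 mol

Step 1:
n(B) = 716.0 / 118.30 = 6.052 mol
n(G) = 11.09 mol
n/ν → B: 6.052, G: 3.697; G is limiting.
n(E) produced = (1/3) × 11.09 = 3.697 mol
Step 2:
n(E) available = 3.697 mol
n(T) = 463.0 / 216.20 = 2.142 mol
n/ν → E: 1.232, T: 1.071; T is limiting.
n(Z) = (2/2) × 2.142 = 2.142 mol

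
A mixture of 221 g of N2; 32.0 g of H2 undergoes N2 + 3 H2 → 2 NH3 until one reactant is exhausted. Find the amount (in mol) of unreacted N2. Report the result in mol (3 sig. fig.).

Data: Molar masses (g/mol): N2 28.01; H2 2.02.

2.61 mol

n(N2) = 221.0 / 28.01 = 7.890 mol
n(H2) = 32.00 / 2.02 = 15.84 mol
n/ν for N2 = 7.890/1 = 7.890
n/ν for H2 = 15.84/3 = 5.280
Smallest n/ν is H2 → limiting reagent.
N2 consumed = (1/3) × 15.84 = 5.280 mol
N2 remaining = 7.890 − 5.280 = 2.610 mol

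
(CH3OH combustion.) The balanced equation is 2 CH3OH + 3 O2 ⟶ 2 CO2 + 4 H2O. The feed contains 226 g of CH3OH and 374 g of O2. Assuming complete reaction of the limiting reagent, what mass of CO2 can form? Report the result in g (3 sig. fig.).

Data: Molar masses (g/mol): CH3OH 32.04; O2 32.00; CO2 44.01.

n(CH3OH) = 226.0 / 32.04 = 7.054 mol
n(O2) = 374.0 / 32.00 = 11.69 mol
n/ν for CH3OH = 7.054/2 = 3.527
n/ν for O2 = 11.69/3 = 3.897
Smallest n/ν is CH3OH → limiting reagent.
n(CO2) = (2/2) × 7.054 = 7.054 mol
mass = 7.054 × 44.01 = 310.4 g

310 g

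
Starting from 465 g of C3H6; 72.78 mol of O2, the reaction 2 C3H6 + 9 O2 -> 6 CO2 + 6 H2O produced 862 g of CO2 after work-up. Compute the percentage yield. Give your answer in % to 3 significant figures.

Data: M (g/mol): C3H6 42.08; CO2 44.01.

59.1 %

n(C3H6) = 465.0 / 42.08 = 11.05 mol
n(O2) = 72.78 mol
n/ν → C3H6: 5.525, O2: 8.087; C3H6 is limiting.
theoretical n(CO2) = (6/2) × 11.05 = 33.15 mol → 1459 g
% yield = 862 / 1459 × 100 = 59.08 %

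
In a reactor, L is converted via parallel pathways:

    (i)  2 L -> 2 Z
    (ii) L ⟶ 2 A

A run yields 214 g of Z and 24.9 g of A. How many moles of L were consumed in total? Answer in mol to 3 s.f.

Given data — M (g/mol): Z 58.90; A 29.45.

4.06 mol

n(Z) = 214 / 58.90 = 3.633 mol
n(A) = 24.9 / 29.45 = 0.8455 mol
n(L) via (i) = (2/2)×3.633 = 3.633 mol
n(L) via (ii) = (1/2)×0.8455 = 0.4228 mol
total n(L) = 3.633 + 0.4228 = 4.056 mol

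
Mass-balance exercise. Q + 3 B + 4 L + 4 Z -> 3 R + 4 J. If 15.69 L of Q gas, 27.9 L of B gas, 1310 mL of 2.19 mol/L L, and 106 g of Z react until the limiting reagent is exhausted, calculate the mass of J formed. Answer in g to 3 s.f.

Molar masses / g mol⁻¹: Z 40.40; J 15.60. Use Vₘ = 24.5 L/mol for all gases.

n(Q) = 15.69 / 24.5 = 0.6404 mol
n(B) = 27.90 / 24.5 = 1.139 mol
n(L) = 2.19 × 1310/1000 = 2.869 mol
n(Z) = 106.0 / 40.40 = 2.624 mol
n/ν for Q = 0.6404/1 = 0.6404
n/ν for B = 1.139/3 = 0.3797
n/ν for L = 2.869/4 = 0.7173
n/ν for Z = 2.624/4 = 0.6560
Smallest n/ν is B → limiting reagent.
n(J) = (4/3) × 1.139 = 1.519 mol
mass = 1.519 × 15.60 = 23.70 g

23.7 g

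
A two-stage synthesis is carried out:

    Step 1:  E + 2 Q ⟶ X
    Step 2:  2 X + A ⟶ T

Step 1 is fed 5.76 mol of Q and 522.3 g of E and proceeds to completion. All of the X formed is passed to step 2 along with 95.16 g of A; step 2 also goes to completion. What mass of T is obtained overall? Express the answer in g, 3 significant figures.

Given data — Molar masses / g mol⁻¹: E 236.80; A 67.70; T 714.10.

Step 1:
n(Q) = 5.760 mol
n(E) = 522.3 / 236.80 = 2.206 mol
n/ν → Q: 2.880, E: 2.206; E is limiting.
n(X) produced = (1/1) × 2.206 = 2.206 mol
Step 2:
n(X) available = 2.206 mol
n(A) = 95.16 / 67.70 = 1.406 mol
n/ν → X: 1.103, A: 1.406; X is limiting.
n(T) = (1/2) × 2.206 = 1.103 mol
mass = 1.103 × 714.10 = 787.7 g

788 g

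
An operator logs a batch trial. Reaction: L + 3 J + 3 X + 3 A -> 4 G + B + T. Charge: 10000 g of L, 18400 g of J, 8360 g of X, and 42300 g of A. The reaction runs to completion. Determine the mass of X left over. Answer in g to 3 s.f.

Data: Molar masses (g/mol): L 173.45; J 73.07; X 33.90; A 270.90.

3070 g

n(L) = 10000 / 173.45 = 57.65 mol
n(J) = 18400 / 73.07 = 251.8 mol
n(X) = 8360 / 33.90 = 246.6 mol
n(A) = 42300 / 270.90 = 156.1 mol
n/ν → L: 57.65, J: 83.93, X: 82.20, A: 52.03; A is limiting.
X consumed = (3/3) × 156.1 = 156.1 mol
X remaining = 246.6 − 156.1 = 90.50 mol
mass = 90.50 × 33.90 = 3068 g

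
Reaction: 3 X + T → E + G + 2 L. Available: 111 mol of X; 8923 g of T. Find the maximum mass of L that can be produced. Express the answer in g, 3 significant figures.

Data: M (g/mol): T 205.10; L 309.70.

n(X) = 111.0 mol
n(T) = 8923 / 205.10 = 43.51 mol
n/ν for X = 111.0/3 = 37.00
n/ν for T = 43.51/1 = 43.51
Smallest n/ν is X → limiting reagent.
n(L) = (2/3) × 111.0 = 74.00 mol
mass = 74.00 × 309.70 = 22920 g

22900 g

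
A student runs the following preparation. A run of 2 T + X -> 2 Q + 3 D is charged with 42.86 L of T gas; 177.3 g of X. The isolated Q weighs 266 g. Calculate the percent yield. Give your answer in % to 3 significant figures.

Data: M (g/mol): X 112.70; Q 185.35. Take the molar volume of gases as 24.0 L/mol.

n(T) = 42.86 / 24.0 = 1.786 mol
n(X) = 177.3 / 112.70 = 1.573 mol
n/ν → T: 0.8930, X: 1.573; T is limiting.
theoretical n(Q) = (2/2) × 1.786 = 1.786 mol → 331.0 g
% yield = 266 / 331.0 × 100 = 80.36 %

80.4 %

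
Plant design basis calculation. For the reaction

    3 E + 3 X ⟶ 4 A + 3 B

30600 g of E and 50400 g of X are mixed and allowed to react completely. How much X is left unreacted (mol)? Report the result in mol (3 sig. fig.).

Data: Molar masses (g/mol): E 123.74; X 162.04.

63.7 mol

n(E) = 30600 / 123.74 = 247.3 mol
n(X) = 50400 / 162.04 = 311.0 mol
n/ν for E = 247.3/3 = 82.43
n/ν for X = 311.0/3 = 103.7
Smallest n/ν is E → limiting reagent.
X consumed = (3/3) × 247.3 = 247.3 mol
X remaining = 311.0 − 247.3 = 63.70 mol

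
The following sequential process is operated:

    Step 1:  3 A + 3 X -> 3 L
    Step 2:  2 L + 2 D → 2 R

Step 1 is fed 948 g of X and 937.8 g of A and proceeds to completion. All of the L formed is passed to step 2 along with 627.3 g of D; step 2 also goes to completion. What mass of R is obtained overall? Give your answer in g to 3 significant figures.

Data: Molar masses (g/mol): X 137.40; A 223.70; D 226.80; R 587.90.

Step 1:
n(X) = 948.0 / 137.40 = 6.900 mol
n(A) = 937.8 / 223.70 = 4.192 mol
n/ν for X = 6.900/3 = 2.300
n/ν for A = 4.192/3 = 1.397
Smallest n/ν is A → limiting reagent.
n(L) produced = (3/3) × 4.192 = 4.192 mol
Step 2:
n(L) available = 4.192 mol
n(D) = 627.3 / 226.80 = 2.766 mol
n/ν for L = 4.192/2 = 2.096
n/ν for D = 2.766/2 = 1.383
Smallest n/ν is D → limiting reagent.
n(R) = (2/2) × 2.766 = 2.766 mol
mass = 2.766 × 587.90 = 1626 g

1630 g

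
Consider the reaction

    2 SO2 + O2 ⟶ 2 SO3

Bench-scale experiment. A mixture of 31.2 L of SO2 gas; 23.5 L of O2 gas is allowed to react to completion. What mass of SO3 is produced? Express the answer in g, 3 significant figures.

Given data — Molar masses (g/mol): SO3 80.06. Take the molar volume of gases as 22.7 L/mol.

110 g

n(SO2) = 31.20 / 22.7 = 1.374 mol
n(O2) = 23.50 / 22.7 = 1.035 mol
n/ν for SO2 = 1.374/2 = 0.6870
n/ν for O2 = 1.035/1 = 1.035
Smallest n/ν is SO2 → limiting reagent.
n(SO3) = (2/2) × 1.374 = 1.374 mol
mass = 1.374 × 80.06 = 110.0 g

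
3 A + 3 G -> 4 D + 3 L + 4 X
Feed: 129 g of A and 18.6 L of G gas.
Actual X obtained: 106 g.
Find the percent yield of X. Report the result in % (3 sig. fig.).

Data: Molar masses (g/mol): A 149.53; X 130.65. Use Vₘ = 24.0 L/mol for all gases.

78.5 %

n(A) = 129.0 / 149.53 = 0.8627 mol
n(G) = 18.60 / 24.0 = 0.7750 mol
n/ν for A = 0.8627/3 = 0.2876
n/ν for G = 0.7750/3 = 0.2583
Smallest n/ν is G → limiting reagent.
theoretical n(X) = (4/3) × 0.7750 = 1.033 mol → 135.0 g
% yield = 106 / 135.0 × 100 = 78.52 %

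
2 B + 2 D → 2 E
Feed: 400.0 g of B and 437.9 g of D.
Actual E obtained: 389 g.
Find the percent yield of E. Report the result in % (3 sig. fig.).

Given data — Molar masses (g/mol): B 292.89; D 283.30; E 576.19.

49.4 %

n(B) = 400.0 / 292.89 = 1.366 mol
n(D) = 437.9 / 283.30 = 1.546 mol
n/ν for B = 1.366/2 = 0.6830
n/ν for D = 1.546/2 = 0.7730
Smallest n/ν is B → limiting reagent.
theoretical n(E) = (2/2) × 1.366 = 1.366 mol → 787.1 g
% yield = 389 / 787.1 × 100 = 49.42 %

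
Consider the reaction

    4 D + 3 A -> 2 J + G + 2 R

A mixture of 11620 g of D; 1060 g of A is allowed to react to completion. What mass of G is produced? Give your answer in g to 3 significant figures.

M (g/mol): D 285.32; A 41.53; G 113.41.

n(D) = 11620 / 285.32 = 40.73 mol
n(A) = 1060 / 41.53 = 25.52 mol
n/ν for D = 40.73/4 = 10.18
n/ν for A = 25.52/3 = 8.507
Smallest n/ν is A → limiting reagent.
n(G) = (1/3) × 25.52 = 8.507 mol
mass = 8.507 × 113.41 = 964.8 g

965 g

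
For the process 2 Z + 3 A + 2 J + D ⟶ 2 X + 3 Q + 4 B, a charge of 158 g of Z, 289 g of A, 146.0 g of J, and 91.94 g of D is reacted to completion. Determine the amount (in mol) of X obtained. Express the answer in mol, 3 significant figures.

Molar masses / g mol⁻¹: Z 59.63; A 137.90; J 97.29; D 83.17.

n(Z) = 158.0 / 59.63 = 2.650 mol
n(A) = 289.0 / 137.90 = 2.096 mol
n(J) = 146.0 / 97.29 = 1.501 mol
n(D) = 91.94 / 83.17 = 1.105 mol
n/ν → Z: 1.325, A: 0.6987, J: 0.7505, D: 1.105; A is limiting.
n(X) = (2/3) × 2.096 = 1.397 mol

1.40 mol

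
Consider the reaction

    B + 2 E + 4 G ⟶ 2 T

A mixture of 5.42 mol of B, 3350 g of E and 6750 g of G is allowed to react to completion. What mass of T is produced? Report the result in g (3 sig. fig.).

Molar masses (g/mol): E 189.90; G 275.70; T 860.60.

9330 g

n(B) = 5.420 mol
n(E) = 3350 / 189.90 = 17.64 mol
n(G) = 6750 / 275.70 = 24.48 mol
n/ν → B: 5.420, E: 8.820, G: 6.120; B is limiting.
n(T) = (2/1) × 5.420 = 10.84 mol
mass = 10.84 × 860.60 = 9329 g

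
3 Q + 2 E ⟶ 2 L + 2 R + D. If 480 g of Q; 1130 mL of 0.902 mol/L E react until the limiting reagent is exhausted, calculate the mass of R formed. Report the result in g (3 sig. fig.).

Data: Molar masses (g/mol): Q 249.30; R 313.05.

n(Q) = 480.0 / 249.30 = 1.925 mol
n(E) = 0.902 × 1130/1000 = 1.019 mol
n/ν for Q = 1.925/3 = 0.6417
n/ν for E = 1.019/2 = 0.5095
Smallest n/ν is E → limiting reagent.
n(R) = (2/2) × 1.019 = 1.019 mol
mass = 1.019 × 313.05 = 319.0 g

319 g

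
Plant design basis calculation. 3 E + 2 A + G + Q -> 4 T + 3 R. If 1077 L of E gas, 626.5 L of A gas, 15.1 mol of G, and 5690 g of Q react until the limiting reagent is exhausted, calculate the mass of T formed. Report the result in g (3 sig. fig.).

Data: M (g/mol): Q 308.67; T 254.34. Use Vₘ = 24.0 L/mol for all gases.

n(E) = 1077 / 24.0 = 44.88 mol
n(A) = 626.5 / 24.0 = 26.10 mol
n(G) = 15.10 mol
n(Q) = 5690 / 308.67 = 18.43 mol
n/ν → E: 14.96, A: 13.05, G: 15.10, Q: 18.43; A is limiting.
n(T) = (4/2) × 26.10 = 52.20 mol
mass = 52.20 × 254.34 = 13280 g

13300 g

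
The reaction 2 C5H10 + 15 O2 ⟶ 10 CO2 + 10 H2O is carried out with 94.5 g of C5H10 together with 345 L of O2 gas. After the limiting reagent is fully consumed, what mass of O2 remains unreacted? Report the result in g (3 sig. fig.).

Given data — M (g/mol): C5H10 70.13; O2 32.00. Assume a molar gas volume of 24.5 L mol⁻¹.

n(C5H10) = 94.50 / 70.13 = 1.347 mol
n(O2) = 345.0 / 24.5 = 14.08 mol
n/ν for C5H10 = 1.347/2 = 0.6735
n/ν for O2 = 14.08/15 = 0.9387
Smallest n/ν is C5H10 → limiting reagent.
O2 consumed = (15/2) × 1.347 = 10.10 mol
O2 remaining = 14.08 − 10.10 = 3.980 mol
mass = 3.980 × 32.00 = 127.4 g

127 g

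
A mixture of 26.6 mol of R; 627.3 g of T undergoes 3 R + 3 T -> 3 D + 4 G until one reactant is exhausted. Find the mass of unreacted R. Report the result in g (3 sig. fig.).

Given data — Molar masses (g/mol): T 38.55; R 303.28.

3130 g

n(R) = 26.60 mol
n(T) = 627.3 / 38.55 = 16.27 mol
n/ν for R = 26.60/3 = 8.867
n/ν for T = 16.27/3 = 5.423
Smallest n/ν is T → limiting reagent.
R consumed = (3/3) × 16.27 = 16.27 mol
R remaining = 26.60 − 16.27 = 10.33 mol
mass = 10.33 × 303.28 = 3133 g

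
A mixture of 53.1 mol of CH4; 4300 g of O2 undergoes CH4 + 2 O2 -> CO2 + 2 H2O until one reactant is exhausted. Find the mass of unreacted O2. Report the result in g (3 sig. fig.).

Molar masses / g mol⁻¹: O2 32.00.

n(CH4) = 53.10 mol
n(O2) = 4300 / 32.00 = 134.4 mol
n/ν → CH4: 53.10, O2: 67.20; CH4 is limiting.
O2 consumed = (2/1) × 53.10 = 106.2 mol
O2 remaining = 134.4 − 106.2 = 28.20 mol
mass = 28.20 × 32.00 = 902.4 g

902 g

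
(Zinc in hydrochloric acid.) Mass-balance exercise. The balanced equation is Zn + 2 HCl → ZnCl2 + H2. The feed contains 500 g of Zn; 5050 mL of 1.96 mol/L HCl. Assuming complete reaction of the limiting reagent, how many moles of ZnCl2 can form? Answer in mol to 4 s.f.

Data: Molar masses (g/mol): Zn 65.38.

4.949 mol

n(Zn) = 500.0 / 65.38 = 7.648 mol
n(HCl) = 1.96 × 5050/1000 = 9.898 mol
n/ν → Zn: 7.648, HCl: 4.949; HCl is limiting.
n(ZnCl2) = (1/2) × 9.898 = 4.949 mol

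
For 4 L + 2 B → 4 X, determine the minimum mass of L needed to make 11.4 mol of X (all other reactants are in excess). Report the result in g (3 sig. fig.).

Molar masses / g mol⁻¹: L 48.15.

549 g

n(X) = 11.40 mol
n(L) = (4/4) × 11.40 = 11.40 mol
mass = 11.40 × 48.15 = 548.9 g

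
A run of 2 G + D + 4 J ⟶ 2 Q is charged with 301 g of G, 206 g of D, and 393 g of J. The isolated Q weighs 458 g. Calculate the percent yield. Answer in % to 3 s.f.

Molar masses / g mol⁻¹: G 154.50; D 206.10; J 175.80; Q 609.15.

n(G) = 301.0 / 154.50 = 1.948 mol
n(D) = 206.0 / 206.10 = 0.9995 mol
n(J) = 393.0 / 175.80 = 2.235 mol
n/ν for G = 1.948/2 = 0.9740
n/ν for D = 0.9995/1 = 0.9995
n/ν for J = 2.235/4 = 0.5588
Smallest n/ν is J → limiting reagent.
theoretical n(Q) = (2/4) × 2.235 = 1.118 mol → 681.0 g
% yield = 458 / 681.0 × 100 = 67.25 %

67.3 %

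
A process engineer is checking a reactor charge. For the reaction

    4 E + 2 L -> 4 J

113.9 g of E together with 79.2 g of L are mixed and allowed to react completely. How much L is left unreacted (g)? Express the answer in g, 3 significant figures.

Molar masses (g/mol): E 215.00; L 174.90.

n(E) = 113.9 / 215.00 = 0.5298 mol
n(L) = 79.20 / 174.90 = 0.4528 mol
n/ν for E = 0.5298/4 = 0.1325
n/ν for L = 0.4528/2 = 0.2264
Smallest n/ν is E → limiting reagent.
L consumed = (2/4) × 0.5298 = 0.2649 mol
L remaining = 0.4528 − 0.2649 = 0.1879 mol
mass = 0.1879 × 174.90 = 32.86 g

32.9 g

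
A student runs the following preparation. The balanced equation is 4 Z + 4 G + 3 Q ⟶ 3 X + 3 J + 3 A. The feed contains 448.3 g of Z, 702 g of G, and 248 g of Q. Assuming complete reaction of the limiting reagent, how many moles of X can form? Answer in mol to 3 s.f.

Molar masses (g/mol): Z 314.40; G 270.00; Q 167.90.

n(Z) = 448.3 / 314.40 = 1.426 mol
n(G) = 702.0 / 270.00 = 2.600 mol
n(Q) = 248.0 / 167.90 = 1.477 mol
n/ν → Z: 0.3565, G: 0.6500, Q: 0.4923; Z is limiting.
n(X) = (3/4) × 1.426 = 1.070 mol

1.07 mol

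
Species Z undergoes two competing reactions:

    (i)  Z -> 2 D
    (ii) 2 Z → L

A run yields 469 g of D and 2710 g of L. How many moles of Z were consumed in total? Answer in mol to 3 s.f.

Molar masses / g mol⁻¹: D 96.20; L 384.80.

n(D) = 469 / 96.20 = 4.875 mol
n(L) = 2710 / 384.80 = 7.043 mol
n(Z) via (i) = (1/2)×4.875 = 2.438 mol
n(Z) via (ii) = (2/1)×7.043 = 14.09 mol
total n(Z) = 2.438 + 14.09 = 16.53 mol

16.5 mol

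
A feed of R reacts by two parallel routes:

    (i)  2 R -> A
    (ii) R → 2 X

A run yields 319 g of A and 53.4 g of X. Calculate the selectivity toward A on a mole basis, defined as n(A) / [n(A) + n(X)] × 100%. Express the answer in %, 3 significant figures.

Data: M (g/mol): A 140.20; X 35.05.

n(A) = 319 / 140.20 = 2.275 mol
n(X) = 53.4 / 35.05 = 1.524 mol
selectivity = 2.275/(2.275+1.524) × 100 = 59.88 %

59.9 %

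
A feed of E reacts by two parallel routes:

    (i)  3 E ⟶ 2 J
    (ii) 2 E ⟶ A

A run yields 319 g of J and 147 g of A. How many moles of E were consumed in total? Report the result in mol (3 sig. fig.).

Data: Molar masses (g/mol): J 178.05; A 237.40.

3.93 mol

n(J) = 319 / 178.05 = 1.792 mol
n(A) = 147 / 237.40 = 0.6192 mol
n(E) via (i) = (3/2)×1.792 = 2.688 mol
n(E) via (ii) = (2/1)×0.6192 = 1.238 mol
total n(E) = 2.688 + 1.238 = 3.926 mol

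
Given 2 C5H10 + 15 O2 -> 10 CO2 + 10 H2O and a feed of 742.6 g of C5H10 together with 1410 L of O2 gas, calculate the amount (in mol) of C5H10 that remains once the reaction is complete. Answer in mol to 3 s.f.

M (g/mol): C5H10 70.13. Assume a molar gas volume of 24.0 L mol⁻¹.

2.76 mol

n(C5H10) = 742.6 / 70.13 = 10.59 mol
n(O2) = 1410 / 24.0 = 58.75 mol
n/ν for C5H10 = 10.59/2 = 5.295
n/ν for O2 = 58.75/15 = 3.917
Smallest n/ν is O2 → limiting reagent.
C5H10 consumed = (2/15) × 58.75 = 7.833 mol
C5H10 remaining = 10.59 − 7.833 = 2.757 mol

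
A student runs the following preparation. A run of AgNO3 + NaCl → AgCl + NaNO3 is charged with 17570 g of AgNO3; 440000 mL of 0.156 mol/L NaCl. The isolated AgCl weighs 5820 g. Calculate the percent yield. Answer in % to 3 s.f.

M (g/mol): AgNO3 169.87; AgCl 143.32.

n(AgNO3) = 17570 / 169.87 = 103.4 mol
n(NaCl) = 0.156 × 440000/1000 = 68.64 mol
n/ν for AgNO3 = 103.4/1 = 103.4
n/ν for NaCl = 68.64/1 = 68.64
Smallest n/ν is NaCl → limiting reagent.
theoretical n(AgCl) = (1/1) × 68.64 = 68.64 mol → 9837 g
% yield = 5820 / 9837 × 100 = 59.16 %

59.2 %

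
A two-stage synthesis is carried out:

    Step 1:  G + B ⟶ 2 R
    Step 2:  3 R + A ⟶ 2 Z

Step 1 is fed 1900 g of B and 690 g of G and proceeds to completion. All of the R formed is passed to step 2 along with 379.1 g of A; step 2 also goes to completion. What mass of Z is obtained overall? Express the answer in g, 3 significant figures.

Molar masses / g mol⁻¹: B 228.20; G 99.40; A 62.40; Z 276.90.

2560 g

Step 1:
n(B) = 1900 / 228.20 = 8.326 mol
n(G) = 690.0 / 99.40 = 6.942 mol
n/ν for B = 8.326/1 = 8.326
n/ν for G = 6.942/1 = 6.942
Smallest n/ν is G → limiting reagent.
n(R) produced = (2/1) × 6.942 = 13.88 mol
Step 2:
n(R) available = 13.88 mol
n(A) = 379.1 / 62.40 = 6.075 mol
n/ν for R = 13.88/3 = 4.627
n/ν for A = 6.075/1 = 6.075
Smallest n/ν is R → limiting reagent.
n(Z) = (2/3) × 13.88 = 9.253 mol
mass = 9.253 × 276.90 = 2562 g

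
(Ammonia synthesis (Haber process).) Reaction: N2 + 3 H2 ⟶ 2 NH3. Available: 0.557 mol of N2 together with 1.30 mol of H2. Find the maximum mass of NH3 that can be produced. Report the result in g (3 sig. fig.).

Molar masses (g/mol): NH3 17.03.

n(N2) = 0.5570 mol
n(H2) = 1.300 mol
n/ν for N2 = 0.5570/1 = 0.5570
n/ν for H2 = 1.300/3 = 0.4333
Smallest n/ν is H2 → limiting reagent.
n(NH3) = (2/3) × 1.300 = 0.8667 mol
mass = 0.8667 × 17.03 = 14.76 g

14.8 g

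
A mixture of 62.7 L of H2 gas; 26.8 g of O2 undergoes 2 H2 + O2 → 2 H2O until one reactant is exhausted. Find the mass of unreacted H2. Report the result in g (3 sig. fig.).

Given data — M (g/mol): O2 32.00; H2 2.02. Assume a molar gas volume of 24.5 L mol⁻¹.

n(H2) = 62.70 / 24.5 = 2.559 mol
n(O2) = 26.80 / 32.00 = 0.8375 mol
n/ν → H2: 1.280, O2: 0.8375; O2 is limiting.
H2 consumed = (2/1) × 0.8375 = 1.675 mol
H2 remaining = 2.559 − 1.675 = 0.8840 mol
mass = 0.8840 × 2.02 = 1.786 g

1.79 g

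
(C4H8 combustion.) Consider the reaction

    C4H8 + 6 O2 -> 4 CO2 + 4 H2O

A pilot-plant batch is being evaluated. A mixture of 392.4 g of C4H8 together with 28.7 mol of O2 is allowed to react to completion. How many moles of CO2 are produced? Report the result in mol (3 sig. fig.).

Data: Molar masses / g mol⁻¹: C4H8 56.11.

19.1 mol

n(C4H8) = 392.4 / 56.11 = 6.993 mol
n(O2) = 28.70 mol
n/ν for C4H8 = 6.993/1 = 6.993
n/ν for O2 = 28.70/6 = 4.783
Smallest n/ν is O2 → limiting reagent.
n(CO2) = (4/6) × 28.70 = 19.13 mol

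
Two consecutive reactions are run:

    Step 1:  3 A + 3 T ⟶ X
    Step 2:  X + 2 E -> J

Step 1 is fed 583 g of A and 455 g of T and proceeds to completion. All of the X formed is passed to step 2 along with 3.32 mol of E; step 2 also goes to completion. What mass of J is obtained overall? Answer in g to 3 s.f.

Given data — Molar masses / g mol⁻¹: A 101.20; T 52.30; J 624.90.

Step 1:
n(A) = 583.0 / 101.20 = 5.761 mol
n(T) = 455.0 / 52.30 = 8.700 mol
n/ν for A = 5.761/3 = 1.920
n/ν for T = 8.700/3 = 2.900
Smallest n/ν is A → limiting reagent.
n(X) produced = (1/3) × 5.761 = 1.920 mol
Step 2:
n(X) available = 1.920 mol
n(E) = 3.320 mol
n/ν for X = 1.920/1 = 1.920
n/ν for E = 3.320/2 = 1.660
Smallest n/ν is E → limiting reagent.
n(J) = (1/2) × 3.320 = 1.660 mol
mass = 1.660 × 624.90 = 1037 g

1040 g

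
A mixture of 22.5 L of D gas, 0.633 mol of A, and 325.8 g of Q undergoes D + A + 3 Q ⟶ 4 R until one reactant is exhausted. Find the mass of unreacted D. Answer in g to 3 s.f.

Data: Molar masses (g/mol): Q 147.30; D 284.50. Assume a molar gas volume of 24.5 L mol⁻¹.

n(D) = 22.50 / 24.5 = 0.9184 mol
n(A) = 0.6330 mol
n(Q) = 325.8 / 147.30 = 2.212 mol
n/ν for D = 0.9184/1 = 0.9184
n/ν for A = 0.6330/1 = 0.6330
n/ν for Q = 2.212/3 = 0.7373
Smallest n/ν is A → limiting reagent.
D consumed = (1/1) × 0.6330 = 0.6330 mol
D remaining = 0.9184 − 0.6330 = 0.2854 mol
mass = 0.2854 × 284.50 = 81.20 g

81.2 g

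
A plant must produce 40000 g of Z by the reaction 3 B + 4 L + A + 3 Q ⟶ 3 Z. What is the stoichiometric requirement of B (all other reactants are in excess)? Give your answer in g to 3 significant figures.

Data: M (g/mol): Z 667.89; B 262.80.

15700 g

n(Z) = 40000 / 667.89 = 59.89 mol
n(B) = (3/3) × 59.89 = 59.89 mol
mass = 59.89 × 262.80 = 15740 g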